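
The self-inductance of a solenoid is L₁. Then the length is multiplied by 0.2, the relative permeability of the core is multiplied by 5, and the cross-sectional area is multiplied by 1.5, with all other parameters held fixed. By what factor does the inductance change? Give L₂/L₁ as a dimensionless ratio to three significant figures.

For a solenoid, L ∝ μᵣN²A/ℓ.
L₂/L₁ = (0.2)^-1 × (5) × (1.5) = 37.5.

L₂/L₁ = 37.5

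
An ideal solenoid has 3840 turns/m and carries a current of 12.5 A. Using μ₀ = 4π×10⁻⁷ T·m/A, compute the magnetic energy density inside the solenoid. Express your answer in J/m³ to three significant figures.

B = μ₀nI = (4π×10⁻⁷)(3.840×10^3)(12.5) = 6.032×10^-2 T.
u = B²/(2μ₀) = (6.032×10^-2)²/(2×4π×10⁻⁷) = 1.448×10^3 J/m³.

u ≈ 1450 J/m³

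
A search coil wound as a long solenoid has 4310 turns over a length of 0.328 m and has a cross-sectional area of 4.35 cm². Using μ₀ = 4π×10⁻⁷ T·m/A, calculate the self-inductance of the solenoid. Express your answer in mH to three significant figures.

L ≈ 31.0 mH

A = 4.35 cm² = 4.350×10^-4 m².
For a long solenoid, L = μ₀N²A/ℓ.
L = (4π×10⁻⁷)(4310)²(4.350×10^-4)/(0.328 m) = 3.096×10^-2 H.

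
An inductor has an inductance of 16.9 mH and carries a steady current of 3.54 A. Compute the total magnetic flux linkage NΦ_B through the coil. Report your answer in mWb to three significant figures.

From L = NΦ_B/I, the flux linkage is NΦ_B = LI.
NΦ_B = (1.690×10^-2 H)(3.54 A) = 5.983×10^-2 Wb.

NΦ_B ≈ 59.8 mWb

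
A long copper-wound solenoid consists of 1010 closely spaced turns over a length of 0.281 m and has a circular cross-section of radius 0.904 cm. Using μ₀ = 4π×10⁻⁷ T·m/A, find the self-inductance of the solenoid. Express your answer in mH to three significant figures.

A = πr² = π(9.040×10^-3 m)² = 2.567×10^-4 m².
For a long solenoid, L = μ₀N²A/ℓ.
L = (4π×10⁻⁷)(1010)²(2.567×10^-4)/(0.281 m) = 1.171×10^-3 H.

L ≈ 1.17 mH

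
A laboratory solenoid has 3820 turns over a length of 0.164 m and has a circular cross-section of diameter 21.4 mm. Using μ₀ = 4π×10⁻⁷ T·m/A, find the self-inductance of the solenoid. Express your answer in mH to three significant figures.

L ≈ 40.2 mH

A = π(d/2)² = π(1.070×10^-2 m)² = 3.597×10^-4 m².
For a long solenoid, L = μ₀N²A/ℓ.
L = (4π×10⁻⁷)(3820)²(3.597×10^-4)/(0.164 m) = 4.022×10^-2 H.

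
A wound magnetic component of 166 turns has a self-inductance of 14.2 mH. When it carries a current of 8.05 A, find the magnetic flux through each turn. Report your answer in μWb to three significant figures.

From L = NΦ_B/I, the flux per turn is Φ_B = LI/N.
Φ_B = (1.420×10^-2 H)(8.05 A)/166 = 6.886×10^-4 Wb.

Φ_B ≈ 689 μWb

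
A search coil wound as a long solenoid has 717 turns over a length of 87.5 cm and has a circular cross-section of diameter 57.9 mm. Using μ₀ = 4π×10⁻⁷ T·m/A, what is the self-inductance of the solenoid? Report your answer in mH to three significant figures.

A = π(d/2)² = π(2.895×10^-2 m)² = 2.633×10^-3 m².
For a long solenoid, L = μ₀N²A/ℓ.
L = (4π×10⁻⁷)(717)²(2.633×10^-3)/(0.875 m) = 1.944×10^-3 H.

L ≈ 1.94 mH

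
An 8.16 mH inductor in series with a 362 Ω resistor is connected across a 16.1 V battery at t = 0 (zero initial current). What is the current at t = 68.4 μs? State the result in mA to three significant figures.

τ = L/R = 8.160×10^-3/362 = 2.254×10^-5 s; final current I_∞ = ε/R = 16.1/362 = 4.448×10^-2 A.
I(t) = I_∞(1 − e^(−t/τ)) with t/τ = 3.034.
I = (4.448×10^-2)(1 − e^(−3.034)) = 4.234×10^-2 A.

I ≈ 42.3 mA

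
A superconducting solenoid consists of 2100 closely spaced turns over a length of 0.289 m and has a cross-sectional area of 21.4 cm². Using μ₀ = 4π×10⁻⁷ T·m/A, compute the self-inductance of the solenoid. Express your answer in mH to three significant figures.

L ≈ 41.0 mH

A = 21.4 cm² = 2.140×10^-3 m².
For a long solenoid, L = μ₀N²A/ℓ.
L = (4π×10⁻⁷)(2100)²(2.140×10^-3)/(0.289 m) = 4.104×10^-2 H.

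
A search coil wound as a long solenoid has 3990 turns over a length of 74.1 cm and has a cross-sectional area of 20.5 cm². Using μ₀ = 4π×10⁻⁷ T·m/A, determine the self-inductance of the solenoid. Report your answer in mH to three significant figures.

L ≈ 55.3 mH

A = 20.5 cm² = 2.050×10^-3 m².
For a long solenoid, L = μ₀N²A/ℓ.
L = (4π×10⁻⁷)(3990)²(2.050×10^-3)/(0.741 m) = 5.5347×10^-2 H.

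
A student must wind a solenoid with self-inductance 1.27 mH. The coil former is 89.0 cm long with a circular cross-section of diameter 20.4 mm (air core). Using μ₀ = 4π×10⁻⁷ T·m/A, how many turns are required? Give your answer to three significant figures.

N ≈ 1660 turns

A = π(d/2)² = π(1.020×10^-2 m)² = 3.269×10^-4 m².
From L = μ₀N²A/ℓ, N = √(Lℓ / (μ₀A)).
N = √[(1.270×10^-3)(0.89) / ((4π×10⁻⁷)×3.269×10^-4)] = √(2.752×10^6) ≈ 1658.9.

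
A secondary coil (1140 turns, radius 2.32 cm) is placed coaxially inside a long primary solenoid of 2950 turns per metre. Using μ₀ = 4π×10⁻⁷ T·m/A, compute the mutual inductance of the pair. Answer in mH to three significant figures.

M ≈ 7.15 mH

The outer solenoid produces a uniform field B₁ = μ₀n₁I₁ across the inner coil,
so the flux linkage is N₂Φ = N₂B₁A₂ = μ₀n₁N₂A₂·I₁, giving M = μ₀n₁N₂A₂.
A₂ = πr² = π(2.320×10^-2 m)² = 1.691×10^-3 m².
M = (4π×10⁻⁷)(2950)(1140)(1.691×10^-3) = 7.146×10^-3 H.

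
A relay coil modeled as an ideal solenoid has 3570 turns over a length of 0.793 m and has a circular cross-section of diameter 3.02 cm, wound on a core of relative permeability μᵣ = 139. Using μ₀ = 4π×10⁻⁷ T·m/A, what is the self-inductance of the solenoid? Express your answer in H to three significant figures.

L ≈ 2.01 H

A = π(d/2)² = π(1.510×10^-2 m)² = 7.163×10^-4 m².
For a long solenoid, L = μ₀μᵣN²A/ℓ.
L = (4π×10⁻⁷)(139)(3570)²(7.163×10^-4)/(0.793 m) = 2.011 H.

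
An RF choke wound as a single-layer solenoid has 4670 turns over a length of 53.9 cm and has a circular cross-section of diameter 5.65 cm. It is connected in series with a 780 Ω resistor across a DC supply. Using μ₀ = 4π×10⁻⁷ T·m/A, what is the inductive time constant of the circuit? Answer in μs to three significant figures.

τ ≈ 163 μs

A = π(d/2)² = π(2.825×10^-2 m)² = 2.507×10^-3 m².
L = μ₀N²A/ℓ = (4π×10⁻⁷)(4670)²(2.507×10^-3)/(0.539) = 0.12748 H.
τ = L/R = (0.12748)/(780) = 1.634×10^-4 s.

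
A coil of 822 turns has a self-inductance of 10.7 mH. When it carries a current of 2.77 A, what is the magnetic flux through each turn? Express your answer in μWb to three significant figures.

Φ_B ≈ 36.1 μWb

From L = NΦ_B/I, the flux per turn is Φ_B = LI/N.
Φ_B = (1.070×10^-2 H)(2.77 A)/822 = 3.606×10^-5 Wb.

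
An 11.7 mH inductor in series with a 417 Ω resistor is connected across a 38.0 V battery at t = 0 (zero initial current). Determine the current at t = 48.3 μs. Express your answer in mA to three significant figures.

τ = L/R = 1.170×10^-2/417 = 2.806×10^-5 s; final current I_∞ = ε/R = 38.0/417 = 9.113×10^-2 A.
I(t) = I_∞(1 − e^(−t/τ)) with t/τ = 1.721.
I = (9.113×10^-2)(1 − e^(−1.721)) = 7.483×10^-2 A.

I ≈ 74.8 mA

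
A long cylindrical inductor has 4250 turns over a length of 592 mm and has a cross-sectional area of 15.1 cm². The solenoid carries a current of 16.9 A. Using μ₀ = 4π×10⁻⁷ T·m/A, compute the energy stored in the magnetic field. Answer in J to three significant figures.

A = 15.1 cm² = 1.510×10^-3 m².
L = μ₀N²A/ℓ = (4π×10⁻⁷)(4250)²(1.510×10^-3)/(0.592) = 5.790×10^-2 H.
U = ½LI² = ½(5.790×10^-2)(16.9)² = 8.268 J.

U ≈ 8.27 J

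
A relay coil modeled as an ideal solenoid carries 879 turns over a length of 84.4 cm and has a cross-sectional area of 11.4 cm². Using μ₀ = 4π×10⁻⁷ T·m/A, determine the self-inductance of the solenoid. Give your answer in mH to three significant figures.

L ≈ 1.31 mH

A = 11.4 cm² = 1.140×10^-3 m².
For a long solenoid, L = μ₀N²A/ℓ.
L = (4π×10⁻⁷)(879)²(1.140×10^-3)/(0.844 m) = 1.311×10^-3 H.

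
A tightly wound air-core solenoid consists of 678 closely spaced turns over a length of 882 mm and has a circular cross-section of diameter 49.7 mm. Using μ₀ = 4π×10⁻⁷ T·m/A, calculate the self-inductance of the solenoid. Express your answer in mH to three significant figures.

L ≈ 1.27 mH

A = π(d/2)² = π(2.485×10^-2 m)² = 1.940×10^-3 m².
For a long solenoid, L = μ₀N²A/ℓ.
L = (4π×10⁻⁷)(678)²(1.940×10^-3)/(0.882 m) = 1.271×10^-3 H.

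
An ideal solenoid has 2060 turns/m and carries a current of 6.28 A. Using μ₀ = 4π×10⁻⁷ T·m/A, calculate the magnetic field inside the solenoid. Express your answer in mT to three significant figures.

B ≈ 16.3 mT

Inside a long solenoid, B = μ₀nI.
B = (4π×10⁻⁷)(2.060×10^3 m⁻¹)(6.28 A) = 1.626×10^-2 T.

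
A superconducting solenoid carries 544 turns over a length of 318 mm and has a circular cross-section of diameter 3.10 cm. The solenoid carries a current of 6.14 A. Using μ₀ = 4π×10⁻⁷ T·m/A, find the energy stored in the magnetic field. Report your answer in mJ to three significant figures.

U ≈ 16.6 mJ

A = π(d/2)² = π(1.550×10^-2 m)² = 7.548×10^-4 m².
L = μ₀N²A/ℓ = (4π×10⁻⁷)(544)²(7.548×10^-4)/(0.318) = 8.827×10^-4 H.
U = ½LI² = ½(8.827×10^-4)(6.14)² = 1.664×10^-2 J.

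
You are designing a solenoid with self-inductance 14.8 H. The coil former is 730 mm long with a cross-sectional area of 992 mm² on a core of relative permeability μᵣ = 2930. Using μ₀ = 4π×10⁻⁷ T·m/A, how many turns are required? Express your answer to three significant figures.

A = 992 mm² = 9.920×10^-4 m².
From L = μ₀μᵣN²A/ℓ, N = √(Lℓ / (μ₀μᵣA)).
N = √[(14.8)(0.73) / ((4π×10⁻⁷)(2930)×9.920×10^-4)] = √(2.958×10^6) ≈ 1719.9.

N ≈ 1720 turns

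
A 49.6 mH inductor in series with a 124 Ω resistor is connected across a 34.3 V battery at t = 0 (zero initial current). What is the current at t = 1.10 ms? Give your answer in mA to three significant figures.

I ≈ 259 mA

τ = L/R = 4.960×10^-2/124 = 4.000×10^-4 s; final current I_∞ = ε/R = 34.3/124 = 0.2766 A.
I(t) = I_∞(1 − e^(−t/τ)) with t/τ = 2.750.
I = (0.2766)(1 − e^(−2.750)) = 0.2589 A.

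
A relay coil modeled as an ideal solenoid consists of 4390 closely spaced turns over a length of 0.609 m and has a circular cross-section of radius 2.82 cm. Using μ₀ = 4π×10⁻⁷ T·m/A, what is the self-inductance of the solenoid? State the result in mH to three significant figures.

A = πr² = π(2.820×10^-2 m)² = 2.498×10^-3 m².
For a long solenoid, L = μ₀N²A/ℓ.
L = (4π×10⁻⁷)(4390)²(2.498×10^-3)/(0.609 m) = 9.935×10^-2 H.

L ≈ 99.4 mH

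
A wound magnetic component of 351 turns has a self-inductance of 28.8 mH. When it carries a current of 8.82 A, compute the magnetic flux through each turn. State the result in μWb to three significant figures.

Φ_B ≈ 724 μWb

From L = NΦ_B/I, the flux per turn is Φ_B = LI/N.
Φ_B = (2.880×10^-2 H)(8.82 A)/351 = 7.237×10^-4 Wb.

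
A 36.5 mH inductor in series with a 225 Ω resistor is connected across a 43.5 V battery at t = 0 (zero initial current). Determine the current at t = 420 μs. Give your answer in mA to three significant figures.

I ≈ 179 mA

τ = L/R = 3.650×10^-2/225 = 1.622×10^-4 s; final current I_∞ = ε/R = 43.5/225 = 0.1933 A.
I(t) = I_∞(1 − e^(−t/τ)) with t/τ = 2.589.
I = (0.1933)(1 − e^(−2.589)) = 0.1788 A.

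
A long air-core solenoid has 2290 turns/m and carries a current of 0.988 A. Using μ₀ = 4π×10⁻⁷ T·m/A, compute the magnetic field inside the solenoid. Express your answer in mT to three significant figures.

Inside a long solenoid, B = μ₀nI.
B = (4π×10⁻⁷)(2.290×10^3 m⁻¹)(0.988 A) = 2.843×10^-3 T.

B ≈ 2.84 mT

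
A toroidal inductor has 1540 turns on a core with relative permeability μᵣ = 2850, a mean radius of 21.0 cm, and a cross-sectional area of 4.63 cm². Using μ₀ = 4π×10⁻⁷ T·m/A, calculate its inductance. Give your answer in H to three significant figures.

For a thin toroid, L = μ₀μᵣN²A/(2πR).
L = (4π×10⁻⁷)(2850)(1540)²(4.630×10^-4) / (2π×0.21 m) = 2.98 H.

L ≈ 2.98 H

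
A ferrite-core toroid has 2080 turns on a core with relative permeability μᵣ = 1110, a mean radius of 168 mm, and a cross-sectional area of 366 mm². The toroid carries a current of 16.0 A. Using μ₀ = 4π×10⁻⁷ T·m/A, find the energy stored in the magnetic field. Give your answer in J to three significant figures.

U ≈ 268 J

L = μ₀μᵣN²A/(2πR) = (4π×10⁻⁷)(1110)(2080)²(3.660×10^-4)/(2π×0.168) = 2.092 H.
U = ½LI² = ½(2.092)(16.0)² = 267.8 J.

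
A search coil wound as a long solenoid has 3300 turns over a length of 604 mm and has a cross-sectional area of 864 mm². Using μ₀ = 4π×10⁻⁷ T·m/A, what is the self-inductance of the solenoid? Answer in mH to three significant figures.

L ≈ 19.6 mH

A = 864 mm² = 8.640×10^-4 m².
For a long solenoid, L = μ₀N²A/ℓ.
L = (4π×10⁻⁷)(3300)²(8.640×10^-4)/(0.604 m) = 1.958×10^-2 H.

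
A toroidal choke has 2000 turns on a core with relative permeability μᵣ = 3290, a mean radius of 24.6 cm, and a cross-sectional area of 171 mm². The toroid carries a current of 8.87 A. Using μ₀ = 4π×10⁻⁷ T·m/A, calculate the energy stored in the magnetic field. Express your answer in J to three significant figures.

L = μ₀μᵣN²A/(2πR) = (4π×10⁻⁷)(3290)(2000)²(1.710×10^-4)/(2π×0.246) = 1.83 H.
U = ½LI² = ½(1.83)(8.87)² = 71.97 J.

U ≈ 72.0 J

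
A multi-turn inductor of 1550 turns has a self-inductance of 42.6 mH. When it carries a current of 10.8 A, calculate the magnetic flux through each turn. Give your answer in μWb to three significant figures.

Φ_B ≈ 297 μWb

From L = NΦ_B/I, the flux per turn is Φ_B = LI/N.
Φ_B = (4.260×10^-2 H)(10.8 A)/1550 = 2.968×10^-4 Wb.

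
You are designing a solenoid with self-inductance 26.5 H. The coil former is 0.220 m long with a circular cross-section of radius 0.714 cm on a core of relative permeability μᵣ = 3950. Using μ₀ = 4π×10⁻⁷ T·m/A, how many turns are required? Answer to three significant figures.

A = πr² = π(7.140×10^-3 m)² = 1.602×10^-4 m².
From L = μ₀μᵣN²A/ℓ, N = √(Lℓ / (μ₀μᵣA)).
N = √[(26.5)(0.22) / ((4π×10⁻⁷)(3950)×1.602×10^-4)] = √(7.334×10^6) ≈ 2708.1.

N ≈ 2710 turns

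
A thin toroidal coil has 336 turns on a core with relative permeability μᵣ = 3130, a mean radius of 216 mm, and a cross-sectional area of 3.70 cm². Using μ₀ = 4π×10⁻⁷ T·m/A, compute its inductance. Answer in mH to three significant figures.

L ≈ 121 mH

For a thin toroid, L = μ₀μᵣN²A/(2πR).
L = (4π×10⁻⁷)(3130)(336)²(3.700×10^-4) / (2π×0.216 m) = 0.1211 H.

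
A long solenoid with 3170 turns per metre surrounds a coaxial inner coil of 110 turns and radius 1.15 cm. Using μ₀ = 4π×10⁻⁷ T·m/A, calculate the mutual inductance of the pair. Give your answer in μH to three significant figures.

M ≈ 182 μH

The outer solenoid produces a uniform field B₁ = μ₀n₁I₁ across the inner coil,
so the flux linkage is N₂Φ = N₂B₁A₂ = μ₀n₁N₂A₂·I₁, giving M = μ₀n₁N₂A₂.
A₂ = πr² = π(1.150×10^-2 m)² = 4.1548×10^-4 m².
M = (4π×10⁻⁷)(3170)(110)(4.1548×10^-4) = 1.821×10^-4 H.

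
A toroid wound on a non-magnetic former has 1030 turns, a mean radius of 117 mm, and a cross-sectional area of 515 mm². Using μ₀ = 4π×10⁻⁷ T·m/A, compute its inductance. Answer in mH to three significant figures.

L ≈ 0.934 mH

For a thin toroid, L = μ₀N²A/(2πR).
L = (4π×10⁻⁷)(1030)²(5.150×10^-4) / (2π×0.117 m) = 9.340×10^-4 H.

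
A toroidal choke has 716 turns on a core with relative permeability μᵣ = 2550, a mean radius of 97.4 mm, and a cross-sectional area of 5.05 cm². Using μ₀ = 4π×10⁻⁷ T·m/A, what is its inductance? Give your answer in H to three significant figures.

L ≈ 1.36 H

For a thin toroid, L = μ₀μᵣN²A/(2πR).
L = (4π×10⁻⁷)(2550)(716)²(5.050×10^-4) / (2π×9.740×10^-2 m) = 1.356 H.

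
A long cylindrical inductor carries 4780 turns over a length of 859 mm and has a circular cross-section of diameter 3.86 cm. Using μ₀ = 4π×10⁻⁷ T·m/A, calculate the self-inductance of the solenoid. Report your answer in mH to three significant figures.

L ≈ 39.1 mH

A = π(d/2)² = π(1.930×10^-2 m)² = 1.170×10^-3 m².
For a long solenoid, L = μ₀N²A/ℓ.
L = (4π×10⁻⁷)(4780)²(1.170×10^-3)/(0.859 m) = 3.911×10^-2 H.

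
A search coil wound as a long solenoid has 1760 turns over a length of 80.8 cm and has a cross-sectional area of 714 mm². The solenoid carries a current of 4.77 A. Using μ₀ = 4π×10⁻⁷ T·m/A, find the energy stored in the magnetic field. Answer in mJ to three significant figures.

A = 714 mm² = 7.140×10^-4 m².
L = μ₀N²A/ℓ = (4π×10⁻⁷)(1760)²(7.140×10^-4)/(0.808) = 3.440×10^-3 H.
U = ½LI² = ½(3.440×10^-3)(4.77)² = 3.913×10^-2 J.

U ≈ 39.1 mJ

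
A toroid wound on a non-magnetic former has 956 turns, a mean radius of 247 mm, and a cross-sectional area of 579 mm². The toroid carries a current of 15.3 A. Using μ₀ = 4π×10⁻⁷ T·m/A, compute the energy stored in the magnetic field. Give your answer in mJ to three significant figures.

L = μ₀N²A/(2πR) = (4π×10⁻⁷)(956)²(5.790×10^-4)/(2π×0.247) = 4.2848×10^-4 H.
U = ½LI² = ½(4.2848×10^-4)(15.3)² = 5.015×10^-2 J.

U ≈ 50.2 mJ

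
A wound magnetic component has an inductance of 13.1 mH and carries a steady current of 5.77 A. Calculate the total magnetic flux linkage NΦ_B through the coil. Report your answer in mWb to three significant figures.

NΦ_B ≈ 75.6 mWb

From L = NΦ_B/I, the flux linkage is NΦ_B = LI.
NΦ_B = (1.310×10^-2 H)(5.77 A) = 7.559×10^-2 Wb.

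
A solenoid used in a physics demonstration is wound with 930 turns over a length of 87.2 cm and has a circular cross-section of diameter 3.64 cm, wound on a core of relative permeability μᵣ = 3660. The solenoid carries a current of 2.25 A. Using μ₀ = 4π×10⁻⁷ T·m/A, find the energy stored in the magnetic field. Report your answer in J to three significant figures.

A = π(d/2)² = π(1.820×10^-2 m)² = 1.041×10^-3 m².
L = μ₀μᵣN²A/ℓ = (4π×10⁻⁷)(3660)(930)²(1.041×10^-3)/(0.872) = 4.747 H.
U = ½LI² = ½(4.747)(2.25)² = 12.02 J.

U ≈ 12.0 J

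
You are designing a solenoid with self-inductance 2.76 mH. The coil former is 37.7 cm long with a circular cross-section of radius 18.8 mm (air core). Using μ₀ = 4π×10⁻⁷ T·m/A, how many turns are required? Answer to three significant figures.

A = πr² = π(1.880×10^-2 m)² = 1.110×10^-3 m².
From L = μ₀N²A/ℓ, N = √(Lℓ / (μ₀A)).
N = √[(2.760×10^-3)(0.377) / ((4π×10⁻⁷)×1.110×10^-3)] = √(7.457×10^5) ≈ 863.6.

N ≈ 864 turns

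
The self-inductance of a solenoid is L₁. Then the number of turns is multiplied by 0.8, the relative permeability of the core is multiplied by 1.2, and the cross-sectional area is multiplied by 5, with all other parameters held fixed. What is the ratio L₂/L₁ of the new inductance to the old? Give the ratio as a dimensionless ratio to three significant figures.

For a solenoid, L ∝ μᵣN²A/ℓ.
L₂/L₁ = (0.8)^2 × (1.2) × (5) = 3.84.

L₂/L₁ = 3.84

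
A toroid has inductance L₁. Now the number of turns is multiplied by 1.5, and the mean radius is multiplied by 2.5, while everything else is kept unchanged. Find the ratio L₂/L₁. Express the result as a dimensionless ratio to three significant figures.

For a toroid, L ∝ μᵣN²A/R.
L₂/L₁ = (1.5)^2 × (2.5)^-1 = 0.900.

L₂/L₁ = 0.900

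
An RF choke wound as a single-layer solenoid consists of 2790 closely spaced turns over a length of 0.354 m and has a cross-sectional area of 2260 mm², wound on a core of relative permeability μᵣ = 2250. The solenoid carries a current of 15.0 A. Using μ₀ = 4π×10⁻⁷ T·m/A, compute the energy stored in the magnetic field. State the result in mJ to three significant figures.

U ≈ 15800000 mJ

A = 2260 mm² = 2.260×10^-3 m².
L = μ₀μᵣN²A/ℓ = (4π×10⁻⁷)(2250)(2790)²(2.260×10^-3)/(0.354) = 140.5 H.
U = ½LI² = ½(140.5)(15.0)² = 1.581×10^4 J.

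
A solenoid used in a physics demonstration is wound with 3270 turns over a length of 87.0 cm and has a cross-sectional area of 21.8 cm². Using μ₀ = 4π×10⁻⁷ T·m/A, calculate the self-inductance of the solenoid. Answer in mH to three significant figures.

A = 21.8 cm² = 2.180×10^-3 m².
For a long solenoid, L = μ₀N²A/ℓ.
L = (4π×10⁻⁷)(3270)²(2.180×10^-3)/(0.87 m) = 3.367×10^-2 H.

L ≈ 33.7 mH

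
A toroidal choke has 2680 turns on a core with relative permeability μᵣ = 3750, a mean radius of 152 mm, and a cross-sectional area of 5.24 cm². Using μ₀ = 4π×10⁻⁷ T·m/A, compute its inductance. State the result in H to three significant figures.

For a thin toroid, L = μ₀μᵣN²A/(2πR).
L = (4π×10⁻⁷)(3750)(2680)²(5.240×10^-4) / (2π×0.152 m) = 18.57 H.

L ≈ 18.6 H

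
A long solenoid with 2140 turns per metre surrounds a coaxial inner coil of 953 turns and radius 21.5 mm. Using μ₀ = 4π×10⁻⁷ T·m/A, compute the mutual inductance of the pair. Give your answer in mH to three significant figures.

M ≈ 3.72 mH

The outer solenoid produces a uniform field B₁ = μ₀n₁I₁ across the inner coil,
so the flux linkage is N₂Φ = N₂B₁A₂ = μ₀n₁N₂A₂·I₁, giving M = μ₀n₁N₂A₂.
A₂ = πr² = π(2.150×10^-2 m)² = 1.452×10^-3 m².
M = (4π×10⁻⁷)(2140)(953)(1.452×10^-3) = 3.722×10^-3 H.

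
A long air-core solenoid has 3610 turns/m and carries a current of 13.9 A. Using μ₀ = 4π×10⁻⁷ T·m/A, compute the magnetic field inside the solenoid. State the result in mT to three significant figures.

Inside a long solenoid, B = μ₀nI.
B = (4π×10⁻⁷)(3.610×10^3 m⁻¹)(13.9 A) = 6.306×10^-2 T.

B ≈ 63.1 mT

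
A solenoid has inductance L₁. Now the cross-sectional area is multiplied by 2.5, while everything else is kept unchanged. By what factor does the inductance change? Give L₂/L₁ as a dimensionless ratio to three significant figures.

For a solenoid, L ∝ μᵣN²A/ℓ.
L₂/L₁ = (2.5) = 2.50.

L₂/L₁ = 2.50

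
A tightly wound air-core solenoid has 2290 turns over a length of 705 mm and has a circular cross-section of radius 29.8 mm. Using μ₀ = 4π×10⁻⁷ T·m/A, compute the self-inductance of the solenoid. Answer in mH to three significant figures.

A = πr² = π(2.980×10^-2 m)² = 2.790×10^-3 m².
For a long solenoid, L = μ₀N²A/ℓ.
L = (4π×10⁻⁷)(2290)²(2.790×10^-3)/(0.705 m) = 2.608×10^-2 H.

L ≈ 26.1 mH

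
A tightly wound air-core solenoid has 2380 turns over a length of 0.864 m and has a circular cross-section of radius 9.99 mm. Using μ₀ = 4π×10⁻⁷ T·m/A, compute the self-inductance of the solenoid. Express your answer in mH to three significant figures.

L ≈ 2.58 mH

A = πr² = π(9.990×10^-3 m)² = 3.135×10^-4 m².
For a long solenoid, L = μ₀N²A/ℓ.
L = (4π×10⁻⁷)(2380)²(3.135×10^-4)/(0.864 m) = 2.583×10^-3 H.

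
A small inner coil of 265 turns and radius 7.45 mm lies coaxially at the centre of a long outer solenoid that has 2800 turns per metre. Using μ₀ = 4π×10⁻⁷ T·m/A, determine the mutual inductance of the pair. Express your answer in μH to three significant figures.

The outer solenoid produces a uniform field B₁ = μ₀n₁I₁ across the inner coil,
so the flux linkage is N₂Φ = N₂B₁A₂ = μ₀n₁N₂A₂·I₁, giving M = μ₀n₁N₂A₂.
A₂ = πr² = π(7.450×10^-3 m)² = 1.744×10^-4 m².
M = (4π×10⁻⁷)(2800)(265)(1.744×10^-4) = 1.626×10^-4 H.

M ≈ 163 μH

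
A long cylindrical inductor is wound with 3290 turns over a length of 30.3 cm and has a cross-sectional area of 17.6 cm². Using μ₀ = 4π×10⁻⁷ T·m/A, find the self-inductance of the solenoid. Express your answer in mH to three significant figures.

A = 17.6 cm² = 1.760×10^-3 m².
For a long solenoid, L = μ₀N²A/ℓ.
L = (4π×10⁻⁷)(3290)²(1.760×10^-3)/(0.303 m) = 7.901×10^-2 H.

L ≈ 79.0 mH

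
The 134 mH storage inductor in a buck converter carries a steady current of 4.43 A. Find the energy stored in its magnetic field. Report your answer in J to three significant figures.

U ≈ 1.31 J

Stored magnetic energy: U = ½LI².
U = ½(0.134 H)(4.43 A)² = 1.3149 J.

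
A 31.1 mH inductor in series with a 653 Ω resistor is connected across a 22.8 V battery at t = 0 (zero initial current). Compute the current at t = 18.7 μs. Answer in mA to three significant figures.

I ≈ 11.3 mA

τ = L/R = 3.110×10^-2/653 = 4.763×10^-5 s; final current I_∞ = ε/R = 22.8/653 = 3.492×10^-2 A.
I(t) = I_∞(1 − e^(−t/τ)) with t/τ = 0.393.
I = (3.492×10^-2)(1 − e^(−0.393)) = 1.134×10^-2 A.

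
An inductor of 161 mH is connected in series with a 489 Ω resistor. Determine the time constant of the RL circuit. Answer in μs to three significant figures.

τ = L/R = (0.161 H)/(489 Ω) = 3.292×10^-4 s.

τ ≈ 329 μs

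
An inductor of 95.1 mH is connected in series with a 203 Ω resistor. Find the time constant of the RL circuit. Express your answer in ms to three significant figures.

τ = L/R = (9.510×10^-2 H)/(203 Ω) = 4.6847×10^-4 s.

τ ≈ 0.468 ms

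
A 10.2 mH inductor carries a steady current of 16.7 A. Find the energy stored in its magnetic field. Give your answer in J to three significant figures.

Stored magnetic energy: U = ½LI².
U = ½(1.020×10^-2 H)(16.7 A)² = 1.422 J.

U ≈ 1.42 J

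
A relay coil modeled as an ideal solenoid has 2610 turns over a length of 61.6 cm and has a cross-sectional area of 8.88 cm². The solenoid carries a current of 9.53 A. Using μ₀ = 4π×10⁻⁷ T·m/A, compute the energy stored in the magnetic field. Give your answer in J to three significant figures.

U ≈ 0.560 J

A = 8.88 cm² = 8.880×10^-4 m².
L = μ₀N²A/ℓ = (4π×10⁻⁷)(2610)²(8.880×10^-4)/(0.616) = 1.234×10^-2 H.
U = ½LI² = ½(1.234×10^-2)(9.53)² = 0.5604 J.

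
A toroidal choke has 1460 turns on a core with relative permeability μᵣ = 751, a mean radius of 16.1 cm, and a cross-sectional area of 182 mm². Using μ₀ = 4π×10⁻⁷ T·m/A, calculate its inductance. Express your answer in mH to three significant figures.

L ≈ 362 mH

For a thin toroid, L = μ₀μᵣN²A/(2πR).
L = (4π×10⁻⁷)(751)(1460)²(1.820×10^-4) / (2π×0.161 m) = 0.3619 H.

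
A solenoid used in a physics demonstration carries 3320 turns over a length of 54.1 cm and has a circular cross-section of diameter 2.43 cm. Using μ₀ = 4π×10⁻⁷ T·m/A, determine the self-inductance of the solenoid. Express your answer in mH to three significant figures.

L ≈ 11.9 mH

A = π(d/2)² = π(1.215×10^-2 m)² = 4.638×10^-4 m².
For a long solenoid, L = μ₀N²A/ℓ.
L = (4π×10⁻⁷)(3320)²(4.638×10^-4)/(0.541 m) = 1.187×10^-2 H.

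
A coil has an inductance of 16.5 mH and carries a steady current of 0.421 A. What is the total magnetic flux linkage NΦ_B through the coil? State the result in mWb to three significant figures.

NΦ_B ≈ 6.95 mWb

From L = NΦ_B/I, the flux linkage is NΦ_B = LI.
NΦ_B = (1.650×10^-2 H)(0.421 A) = 6.947×10^-3 Wb.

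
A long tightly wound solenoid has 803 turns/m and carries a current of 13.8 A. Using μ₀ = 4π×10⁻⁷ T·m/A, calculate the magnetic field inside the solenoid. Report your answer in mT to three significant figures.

B ≈ 13.9 mT

Inside a long solenoid, B = μ₀nI.
B = (4π×10⁻⁷)(803 m⁻¹)(13.8 A) = 1.393×10^-2 T.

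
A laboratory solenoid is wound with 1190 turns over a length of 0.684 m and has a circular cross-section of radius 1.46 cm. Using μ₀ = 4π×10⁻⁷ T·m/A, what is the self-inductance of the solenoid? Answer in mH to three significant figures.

A = πr² = π(1.460×10^-2 m)² = 6.697×10^-4 m².
For a long solenoid, L = μ₀N²A/ℓ.
L = (4π×10⁻⁷)(1190)²(6.697×10^-4)/(0.684 m) = 1.742×10^-3 H.

L ≈ 1.74 mH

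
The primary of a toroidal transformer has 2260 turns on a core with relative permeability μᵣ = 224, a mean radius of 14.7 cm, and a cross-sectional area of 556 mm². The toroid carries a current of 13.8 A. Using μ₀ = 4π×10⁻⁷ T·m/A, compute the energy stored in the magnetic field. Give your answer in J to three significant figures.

L = μ₀μᵣN²A/(2πR) = (4π×10⁻⁷)(224)(2260)²(5.560×10^-4)/(2π×0.147) = 0.86547 H.
U = ½LI² = ½(0.86547)(13.8)² = 82.41 J.

U ≈ 82.4 J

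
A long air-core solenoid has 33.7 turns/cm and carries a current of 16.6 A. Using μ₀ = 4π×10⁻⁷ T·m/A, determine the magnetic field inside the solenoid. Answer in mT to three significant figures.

B ≈ 70.3 mT

Inside a long solenoid, B = μ₀nI.
B = (4π×10⁻⁷)(3.370×10^3 m⁻¹)(16.6 A) = 7.030×10^-2 T.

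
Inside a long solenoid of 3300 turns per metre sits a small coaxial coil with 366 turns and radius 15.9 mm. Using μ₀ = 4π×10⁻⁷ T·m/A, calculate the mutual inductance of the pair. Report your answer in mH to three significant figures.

The outer solenoid produces a uniform field B₁ = μ₀n₁I₁ across the inner coil,
so the flux linkage is N₂Φ = N₂B₁A₂ = μ₀n₁N₂A₂·I₁, giving M = μ₀n₁N₂A₂.
A₂ = πr² = π(1.590×10^-2 m)² = 7.942×10^-4 m².
M = (4π×10⁻⁷)(3300)(366)(7.942×10^-4) = 1.205×10^-3 H.

M ≈ 1.21 mH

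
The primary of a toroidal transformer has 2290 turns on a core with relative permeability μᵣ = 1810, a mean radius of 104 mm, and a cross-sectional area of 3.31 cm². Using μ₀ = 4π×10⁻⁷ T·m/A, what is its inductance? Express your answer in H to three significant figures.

For a thin toroid, L = μ₀μᵣN²A/(2πR).
L = (4π×10⁻⁷)(1810)(2290)²(3.310×10^-4) / (2π×0.104 m) = 6.042 H.

L ≈ 6.04 H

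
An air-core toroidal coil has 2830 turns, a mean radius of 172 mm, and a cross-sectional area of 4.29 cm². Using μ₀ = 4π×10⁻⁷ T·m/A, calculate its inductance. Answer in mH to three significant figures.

L ≈ 4.00 mH

For a thin toroid, L = μ₀N²A/(2πR).
L = (4π×10⁻⁷)(2830)²(4.290×10^-4) / (2π×0.172 m) = 3.995×10^-3 H.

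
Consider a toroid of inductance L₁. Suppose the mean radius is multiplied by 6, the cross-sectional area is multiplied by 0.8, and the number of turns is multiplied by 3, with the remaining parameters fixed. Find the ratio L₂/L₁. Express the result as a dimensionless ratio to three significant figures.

For a toroid, L ∝ μᵣN²A/R.
L₂/L₁ = (6)^-1 × (0.8) × (3)^2 = 1.20.

L₂/L₁ = 1.20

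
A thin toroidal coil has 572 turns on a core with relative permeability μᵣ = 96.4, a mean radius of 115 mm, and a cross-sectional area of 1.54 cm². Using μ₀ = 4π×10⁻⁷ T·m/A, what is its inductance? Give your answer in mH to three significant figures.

L ≈ 8.45 mH

For a thin toroid, L = μ₀μᵣN²A/(2πR).
L = (4π×10⁻⁷)(96.4)(572)²(1.540×10^-4) / (2π×0.115 m) = 8.447×10^-3 H.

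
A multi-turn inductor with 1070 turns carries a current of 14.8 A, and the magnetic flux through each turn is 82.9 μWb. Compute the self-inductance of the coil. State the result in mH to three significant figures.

L ≈ 5.99 mH

Self-inductance is defined by L = NΦ_B/I (flux linkage over current).
L = (1070)(8.290×10^-5 Wb)/(14.8 A) = 5.993×10^-3 H.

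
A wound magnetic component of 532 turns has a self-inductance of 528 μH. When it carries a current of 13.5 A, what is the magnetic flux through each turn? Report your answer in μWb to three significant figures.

From L = NΦ_B/I, the flux per turn is Φ_B = LI/N.
Φ_B = (5.280×10^-4 H)(13.5 A)/532 = 1.340×10^-5 Wb.

Φ_B ≈ 13.4 μWb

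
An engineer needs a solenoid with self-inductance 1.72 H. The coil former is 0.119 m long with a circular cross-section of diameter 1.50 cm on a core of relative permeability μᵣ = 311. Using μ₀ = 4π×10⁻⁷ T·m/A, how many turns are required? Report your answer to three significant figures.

A = π(d/2)² = π(7.500×10^-3 m)² = 1.767×10^-4 m².
From L = μ₀μᵣN²A/ℓ, N = √(Lℓ / (μ₀μᵣA)).
N = √[(1.72)(0.119) / ((4π×10⁻⁷)(311)×1.767×10^-4)] = √(2.964×10^6) ≈ 1721.5.

N ≈ 1720 turns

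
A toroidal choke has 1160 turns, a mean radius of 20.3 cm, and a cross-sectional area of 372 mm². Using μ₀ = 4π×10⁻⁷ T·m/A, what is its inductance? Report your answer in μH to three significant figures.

L ≈ 493 μH

For a thin toroid, L = μ₀N²A/(2πR).
L = (4π×10⁻⁷)(1160)²(3.720×10^-4) / (2π×0.203 m) = 4.932×10^-4 H.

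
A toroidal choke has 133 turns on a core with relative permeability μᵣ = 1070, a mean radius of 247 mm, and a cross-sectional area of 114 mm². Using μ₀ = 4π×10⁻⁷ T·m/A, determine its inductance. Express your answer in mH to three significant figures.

For a thin toroid, L = μ₀μᵣN²A/(2πR).
L = (4π×10⁻⁷)(1070)(133)²(1.140×10^-4) / (2π×0.247 m) = 1.747×10^-3 H.

L ≈ 1.75 mH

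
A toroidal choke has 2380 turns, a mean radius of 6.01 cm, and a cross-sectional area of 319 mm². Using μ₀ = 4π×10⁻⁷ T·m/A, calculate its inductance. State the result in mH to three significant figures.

For a thin toroid, L = μ₀N²A/(2πR).
L = (4π×10⁻⁷)(2380)²(3.190×10^-4) / (2π×6.010×10^-2 m) = 6.013×10^-3 H.

L ≈ 6.01 mH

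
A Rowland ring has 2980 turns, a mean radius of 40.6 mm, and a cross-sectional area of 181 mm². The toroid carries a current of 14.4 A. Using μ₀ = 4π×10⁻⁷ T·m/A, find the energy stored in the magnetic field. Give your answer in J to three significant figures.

L = μ₀N²A/(2πR) = (4π×10⁻⁷)(2980)²(1.810×10^-4)/(2π×4.060×10^-2) = 7.918×10^-3 H.
U = ½LI² = ½(7.918×10^-3)(14.4)² = 0.8209 J.

U ≈ 0.821 J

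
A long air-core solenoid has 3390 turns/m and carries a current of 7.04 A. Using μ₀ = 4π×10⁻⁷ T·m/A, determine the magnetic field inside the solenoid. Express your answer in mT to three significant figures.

Inside a long solenoid, B = μ₀nI.
B = (4π×10⁻⁷)(3.390×10^3 m⁻¹)(7.04 A) = 2.999×10^-2 T.

B ≈ 30.0 mT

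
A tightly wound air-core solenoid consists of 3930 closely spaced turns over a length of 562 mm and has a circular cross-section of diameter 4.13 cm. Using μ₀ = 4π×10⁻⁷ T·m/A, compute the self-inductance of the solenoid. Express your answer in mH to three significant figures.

L ≈ 46.3 mH

A = π(d/2)² = π(2.065×10^-2 m)² = 1.340×10^-3 m².
For a long solenoid, L = μ₀N²A/ℓ.
L = (4π×10⁻⁷)(3930)²(1.340×10^-3)/(0.562 m) = 4.626×10^-2 H.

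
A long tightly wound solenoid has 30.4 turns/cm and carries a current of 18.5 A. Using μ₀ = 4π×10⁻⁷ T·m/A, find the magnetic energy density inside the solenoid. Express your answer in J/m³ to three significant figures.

B = μ₀nI = (4π×10⁻⁷)(3.040×10^3)(18.5) = 7.067×10^-2 T.
u = B²/(2μ₀) = (7.067×10^-2)²/(2×4π×10⁻⁷) = 1.987×10^3 J/m³.

u ≈ 1990 J/m³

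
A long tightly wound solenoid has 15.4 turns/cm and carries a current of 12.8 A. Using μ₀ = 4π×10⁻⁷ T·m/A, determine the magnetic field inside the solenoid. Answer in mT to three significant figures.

Inside a long solenoid, B = μ₀nI.
B = (4π×10⁻⁷)(1.540×10^3 m⁻¹)(12.8 A) = 2.477×10^-2 T.

B ≈ 24.8 mT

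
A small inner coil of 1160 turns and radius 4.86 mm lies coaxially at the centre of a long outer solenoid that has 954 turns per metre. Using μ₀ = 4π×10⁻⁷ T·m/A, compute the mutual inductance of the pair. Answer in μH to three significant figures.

The outer solenoid produces a uniform field B₁ = μ₀n₁I₁ across the inner coil,
so the flux linkage is N₂Φ = N₂B₁A₂ = μ₀n₁N₂A₂·I₁, giving M = μ₀n₁N₂A₂.
A₂ = πr² = π(4.860×10^-3 m)² = 7.420×10^-5 m².
M = (4π×10⁻⁷)(954)(1160)(7.420×10^-5) = 1.032×10^-4 H.

M ≈ 103 μH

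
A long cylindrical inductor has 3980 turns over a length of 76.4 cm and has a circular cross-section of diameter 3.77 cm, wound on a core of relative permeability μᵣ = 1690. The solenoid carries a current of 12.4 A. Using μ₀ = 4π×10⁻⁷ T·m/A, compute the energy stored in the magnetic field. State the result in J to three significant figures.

A = π(d/2)² = π(1.885×10^-2 m)² = 1.116×10^-3 m².
L = μ₀μᵣN²A/ℓ = (4π×10⁻⁷)(1690)(3980)²(1.116×10^-3)/(0.764) = 49.15 H.
U = ½LI² = ½(49.15)(12.4)² = 3.779×10^3 J.

U ≈ 3780 J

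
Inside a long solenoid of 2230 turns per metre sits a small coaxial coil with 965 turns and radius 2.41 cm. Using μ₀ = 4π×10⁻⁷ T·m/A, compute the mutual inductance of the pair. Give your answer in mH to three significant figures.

M ≈ 4.93 mH

The outer solenoid produces a uniform field B₁ = μ₀n₁I₁ across the inner coil,
so the flux linkage is N₂Φ = N₂B₁A₂ = μ₀n₁N₂A₂·I₁, giving M = μ₀n₁N₂A₂.
A₂ = πr² = π(2.410×10^-2 m)² = 1.8247×10^-3 m².
M = (4π×10⁻⁷)(2230)(965)(1.8247×10^-3) = 4.934×10^-3 H.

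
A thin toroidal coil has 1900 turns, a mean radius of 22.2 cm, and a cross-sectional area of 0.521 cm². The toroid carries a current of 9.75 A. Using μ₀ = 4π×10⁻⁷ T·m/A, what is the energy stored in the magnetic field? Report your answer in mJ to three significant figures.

L = μ₀N²A/(2πR) = (4π×10⁻⁷)(1900)²(5.210×10^-5)/(2π×0.222) = 1.694×10^-4 H.
U = ½LI² = ½(1.694×10^-4)(9.75)² = 8.054×10^-3 J.

U ≈ 8.05 mJ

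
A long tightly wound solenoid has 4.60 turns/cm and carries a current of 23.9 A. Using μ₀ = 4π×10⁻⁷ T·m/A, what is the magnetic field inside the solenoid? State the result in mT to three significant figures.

Inside a long solenoid, B = μ₀nI.
B = (4π×10⁻⁷)(460 m⁻¹)(23.9 A) = 1.382×10^-2 T.

B ≈ 13.8 mT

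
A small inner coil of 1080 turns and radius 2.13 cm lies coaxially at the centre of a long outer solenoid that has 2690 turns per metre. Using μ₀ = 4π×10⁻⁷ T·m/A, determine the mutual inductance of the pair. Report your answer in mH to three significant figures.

The outer solenoid produces a uniform field B₁ = μ₀n₁I₁ across the inner coil,
so the flux linkage is N₂Φ = N₂B₁A₂ = μ₀n₁N₂A₂·I₁, giving M = μ₀n₁N₂A₂.
A₂ = πr² = π(2.130×10^-2 m)² = 1.425×10^-3 m².
M = (4π×10⁻⁷)(2690)(1080)(1.425×10^-3) = 5.203×10^-3 H.

M ≈ 5.20 mH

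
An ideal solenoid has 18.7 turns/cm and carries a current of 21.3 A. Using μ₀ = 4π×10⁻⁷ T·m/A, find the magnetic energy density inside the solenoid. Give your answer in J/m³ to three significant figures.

B = μ₀nI = (4π×10⁻⁷)(1.870×10^3)(21.3) = 5.005×10^-2 T.
u = B²/(2μ₀) = (5.005×10^-2)²/(2×4π×10⁻⁷) = 996.8 J/m³.

u ≈ 997 J/m³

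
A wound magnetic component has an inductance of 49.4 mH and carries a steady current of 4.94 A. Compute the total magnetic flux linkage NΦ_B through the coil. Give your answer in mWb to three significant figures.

NΦ_B ≈ 244 mWb

From L = NΦ_B/I, the flux linkage is NΦ_B = LI.
NΦ_B = (4.940×10^-2 H)(4.94 A) = 0.244 Wb.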